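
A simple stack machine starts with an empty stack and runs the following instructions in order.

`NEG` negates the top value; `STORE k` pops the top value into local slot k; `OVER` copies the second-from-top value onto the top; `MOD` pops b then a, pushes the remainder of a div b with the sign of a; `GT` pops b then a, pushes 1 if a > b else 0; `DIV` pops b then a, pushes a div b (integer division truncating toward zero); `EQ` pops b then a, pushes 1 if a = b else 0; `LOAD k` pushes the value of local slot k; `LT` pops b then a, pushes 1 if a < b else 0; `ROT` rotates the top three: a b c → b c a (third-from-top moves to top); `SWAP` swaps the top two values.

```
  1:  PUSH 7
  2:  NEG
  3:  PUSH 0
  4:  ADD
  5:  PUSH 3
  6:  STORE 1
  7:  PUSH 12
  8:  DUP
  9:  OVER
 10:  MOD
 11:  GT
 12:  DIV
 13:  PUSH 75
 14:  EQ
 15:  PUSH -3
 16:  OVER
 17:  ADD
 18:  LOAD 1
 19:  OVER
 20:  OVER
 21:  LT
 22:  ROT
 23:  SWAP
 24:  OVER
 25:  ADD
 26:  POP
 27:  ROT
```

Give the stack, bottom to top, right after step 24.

PUSH 7  → 7
NEG     → -7
PUSH 0  → -7 0
ADD     → -7
PUSH 3  → -7 3
STORE 1 → -7
PUSH 12 → -7 12
DUP     → -7 12 12
OVER    → -7 12 12 12
MOD     → -7 12 0
GT      → -7 1
DIV     → -7
PUSH 75 → -7 75
EQ      → 0
PUSH -3 → 0 -3
OVER    → 0 -3 0
ADD     → 0 -3
LOAD 1  → 0 -3 3
OVER    → 0 -3 3 -3
OVER    → 0 -3 3 -3 3
LT      → 0 -3 3 1
ROT     → 0 3 1 -3
SWAP    → 0 3 -3 1
OVER    → 0 3 -3 1 -3

[0, 3, -3, 1, -3]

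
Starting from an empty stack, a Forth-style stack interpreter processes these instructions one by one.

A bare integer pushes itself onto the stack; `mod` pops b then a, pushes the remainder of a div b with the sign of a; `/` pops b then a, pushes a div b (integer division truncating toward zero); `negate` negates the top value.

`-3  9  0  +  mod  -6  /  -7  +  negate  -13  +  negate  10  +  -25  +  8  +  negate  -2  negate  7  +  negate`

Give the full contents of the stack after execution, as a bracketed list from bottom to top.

-3     → [-3]
9      → [-3, 9]
0      → [-3, 9, 0]
+      → [-3, 9]
mod    → [-3]
-6     → [-3, -6]
/      → [0]
-7     → [0, -7]
+      → [-7]
negate → [7]
-13    → [7, -13]
+      → [-6]
negate → [6]
10     → [6, 10]
+      → [16]
-25    → [16, -25]
+      → [-9]
8      → [-9, 8]
+      → [-1]
negate → [1]
-2     → [1, -2]
negate → [1, 2]
7      → [1, 2, 7]
+      → [1, 9]
negate → [1, -9]

[1, -9]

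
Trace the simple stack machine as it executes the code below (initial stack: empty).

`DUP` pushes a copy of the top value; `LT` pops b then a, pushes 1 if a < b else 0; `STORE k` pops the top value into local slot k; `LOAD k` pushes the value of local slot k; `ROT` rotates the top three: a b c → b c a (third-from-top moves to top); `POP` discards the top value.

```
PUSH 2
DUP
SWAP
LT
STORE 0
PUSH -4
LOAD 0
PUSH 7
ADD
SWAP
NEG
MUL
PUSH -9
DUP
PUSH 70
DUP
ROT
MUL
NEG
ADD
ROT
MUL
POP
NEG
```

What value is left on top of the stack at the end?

9

PUSH 2   2
DUP      2 2
SWAP     2 2
LT       0
STORE 0  (empty)
PUSH -4  -4
LOAD 0   -4 0
PUSH 7   -4 0 7
ADD      -4 7
SWAP     7 -4
NEG      7 4
MUL      28
PUSH -9  28 -9
DUP      28 -9 -9
PUSH 70  28 -9 -9 70
DUP      28 -9 -9 70 70
ROT      28 -9 70 70 -9
MUL      28 -9 70 -630
NEG      28 -9 70 630
ADD      28 -9 700
ROT      -9 700 28
MUL      -9 19600
POP      -9
NEG      9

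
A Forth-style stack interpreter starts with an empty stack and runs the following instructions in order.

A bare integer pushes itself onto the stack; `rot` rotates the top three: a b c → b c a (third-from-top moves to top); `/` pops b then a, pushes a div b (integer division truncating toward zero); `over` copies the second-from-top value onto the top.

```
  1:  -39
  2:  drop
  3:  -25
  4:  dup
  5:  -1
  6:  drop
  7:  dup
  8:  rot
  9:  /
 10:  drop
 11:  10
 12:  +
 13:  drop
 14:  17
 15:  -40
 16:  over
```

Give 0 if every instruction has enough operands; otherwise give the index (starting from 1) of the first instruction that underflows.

-39  -> -39
drop -> (empty)
-25  -> -25
dup  -> -25 -25
-1   -> -25 -25 -1
drop -> -25 -25
dup  -> -25 -25 -25
rot  -> -25 -25 -25
/    -> -25 1
drop -> -25
10   -> -25 10
+    -> -15
drop -> (empty)
17   -> 17
-40  -> 17 -40
over -> 17 -40 17

0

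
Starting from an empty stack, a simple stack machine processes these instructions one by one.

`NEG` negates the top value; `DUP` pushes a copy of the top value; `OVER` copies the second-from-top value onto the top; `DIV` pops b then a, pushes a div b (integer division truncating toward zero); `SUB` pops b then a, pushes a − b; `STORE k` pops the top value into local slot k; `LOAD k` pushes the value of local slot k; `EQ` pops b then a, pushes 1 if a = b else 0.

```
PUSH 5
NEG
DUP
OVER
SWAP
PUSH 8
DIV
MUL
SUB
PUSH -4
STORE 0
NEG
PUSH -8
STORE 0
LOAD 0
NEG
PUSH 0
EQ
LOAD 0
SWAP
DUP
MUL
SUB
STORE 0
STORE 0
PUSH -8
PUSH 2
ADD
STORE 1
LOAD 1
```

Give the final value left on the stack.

-6

PUSH 5   5
NEG      -5
DUP      -5 -5
OVER     -5 -5 -5
SWAP     -5 -5 -5
PUSH 8   -5 -5 -5 8
DIV      -5 -5 0
MUL      -5 0
SUB      -5
PUSH -4  -5 -4
STORE 0  -5
NEG      5
PUSH -8  5 -8
STORE 0  5
LOAD 0   5 -8
NEG      5 8
PUSH 0   5 8 0
EQ       5 0
LOAD 0   5 0 -8
SWAP     5 -8 0
DUP      5 -8 0 0
MUL      5 -8 0
SUB      5 -8
STORE 0  5
STORE 0  (empty)
PUSH -8  -8
PUSH 2   -8 2
ADD      -6
STORE 1  (empty)
LOAD 1   -6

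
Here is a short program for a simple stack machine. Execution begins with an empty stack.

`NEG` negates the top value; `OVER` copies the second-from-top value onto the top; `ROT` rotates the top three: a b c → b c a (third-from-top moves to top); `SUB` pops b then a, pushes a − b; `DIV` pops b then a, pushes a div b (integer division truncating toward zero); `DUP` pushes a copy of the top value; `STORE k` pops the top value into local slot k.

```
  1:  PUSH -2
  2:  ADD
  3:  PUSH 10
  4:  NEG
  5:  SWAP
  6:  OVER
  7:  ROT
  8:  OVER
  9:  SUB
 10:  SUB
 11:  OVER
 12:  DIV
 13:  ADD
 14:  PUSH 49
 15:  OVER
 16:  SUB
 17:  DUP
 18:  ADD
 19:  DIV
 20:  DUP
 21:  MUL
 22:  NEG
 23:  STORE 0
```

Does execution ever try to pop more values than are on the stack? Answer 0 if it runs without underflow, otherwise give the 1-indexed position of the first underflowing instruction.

PUSH -2 → -2
ADD  — needs 2 operands, stack has 1 → underflow

2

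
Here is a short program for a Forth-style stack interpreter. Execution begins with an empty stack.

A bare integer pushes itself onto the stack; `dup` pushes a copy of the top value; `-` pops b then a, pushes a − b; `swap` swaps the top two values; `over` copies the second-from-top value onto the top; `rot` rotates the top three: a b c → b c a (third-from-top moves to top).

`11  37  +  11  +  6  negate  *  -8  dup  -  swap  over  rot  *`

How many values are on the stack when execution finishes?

2

11      [11]
37      [11, 37]
+       [48]
11      [48, 11]
+       [59]
6       [59, 6]
negate  [59, -6]
*       [-354]
-8      [-354, -8]
dup     [-354, -8, -8]
-       [-354, 0]
swap    [0, -354]
over    [0, -354, 0]
rot     [-354, 0, 0]
*       [-354, 0]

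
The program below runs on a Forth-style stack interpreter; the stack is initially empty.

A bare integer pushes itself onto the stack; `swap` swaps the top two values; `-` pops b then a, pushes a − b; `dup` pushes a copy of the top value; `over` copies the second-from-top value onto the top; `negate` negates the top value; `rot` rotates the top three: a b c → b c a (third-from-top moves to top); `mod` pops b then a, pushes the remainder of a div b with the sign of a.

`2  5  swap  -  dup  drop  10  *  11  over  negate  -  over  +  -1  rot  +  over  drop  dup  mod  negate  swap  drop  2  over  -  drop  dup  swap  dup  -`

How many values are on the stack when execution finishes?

2      : 2
5      : 2 5
swap   : 5 2
-      : 3
dup    : 3 3
drop   : 3
10     : 3 10
*      : 30
11     : 30 11
over   : 30 11 30
negate : 30 11 -30
-      : 30 41
over   : 30 41 30
+      : 30 71
-1     : 30 71 -1
rot    : 71 -1 30
+      : 71 29
over   : 71 29 71
drop   : 71 29
dup    : 71 29 29
mod    : 71 0
negate : 71 0
swap   : 0 71
drop   : 0
2      : 0 2
over   : 0 2 0
-      : 0 2
drop   : 0
dup    : 0 0
swap   : 0 0
dup    : 0 0 0
-      : 0 0

2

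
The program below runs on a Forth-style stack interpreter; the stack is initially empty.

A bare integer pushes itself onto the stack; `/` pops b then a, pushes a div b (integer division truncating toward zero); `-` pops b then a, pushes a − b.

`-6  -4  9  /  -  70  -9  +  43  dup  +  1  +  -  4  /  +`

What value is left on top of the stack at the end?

-12

-6  -> [-6]
-4  -> [-6, -4]
9   -> [-6, -4, 9]
/   -> [-6, 0]
-   -> [-6]
70  -> [-6, 70]
-9  -> [-6, 70, -9]
+   -> [-6, 61]
43  -> [-6, 61, 43]
dup -> [-6, 61, 43, 43]
+   -> [-6, 61, 86]
1   -> [-6, 61, 86, 1]
+   -> [-6, 61, 87]
-   -> [-6, -26]
4   -> [-6, -26, 4]
/   -> [-6, -6]
+   -> [-12]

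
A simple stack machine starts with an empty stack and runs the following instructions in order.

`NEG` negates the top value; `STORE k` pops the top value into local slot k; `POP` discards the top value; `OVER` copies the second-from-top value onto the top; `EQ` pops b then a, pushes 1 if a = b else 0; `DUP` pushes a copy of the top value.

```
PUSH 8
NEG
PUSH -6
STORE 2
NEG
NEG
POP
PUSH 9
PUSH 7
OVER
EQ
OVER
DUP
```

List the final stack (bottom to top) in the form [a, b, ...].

[9, 0, 9, 9]

PUSH 8   [8]
NEG      [-8]
PUSH -6  [-8, -6]
STORE 2  [-8]
NEG      [8]
NEG      [-8]
POP      []
PUSH 9   [9]
PUSH 7   [9, 7]
OVER     [9, 7, 9]
EQ       [9, 0]
OVER     [9, 0, 9]
DUP      [9, 0, 9, 9]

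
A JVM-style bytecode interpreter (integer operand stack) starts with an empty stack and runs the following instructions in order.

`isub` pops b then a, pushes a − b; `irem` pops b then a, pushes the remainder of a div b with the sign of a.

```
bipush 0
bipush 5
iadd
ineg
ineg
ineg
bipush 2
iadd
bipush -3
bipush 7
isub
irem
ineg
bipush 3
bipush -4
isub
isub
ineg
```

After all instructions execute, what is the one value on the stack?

4

bipush 0  -> 0
bipush 5  -> 0 5
iadd      -> 5
ineg      -> -5
ineg      -> 5
ineg      -> -5
bipush 2  -> -5 2
iadd      -> -3
bipush -3 -> -3 -3
bipush 7  -> -3 -3 7
isub      -> -3 -10
irem      -> -3
ineg      -> 3
bipush 3  -> 3 3
bipush -4 -> 3 3 -4
isub      -> 3 7
isub      -> -4
ineg      -> 4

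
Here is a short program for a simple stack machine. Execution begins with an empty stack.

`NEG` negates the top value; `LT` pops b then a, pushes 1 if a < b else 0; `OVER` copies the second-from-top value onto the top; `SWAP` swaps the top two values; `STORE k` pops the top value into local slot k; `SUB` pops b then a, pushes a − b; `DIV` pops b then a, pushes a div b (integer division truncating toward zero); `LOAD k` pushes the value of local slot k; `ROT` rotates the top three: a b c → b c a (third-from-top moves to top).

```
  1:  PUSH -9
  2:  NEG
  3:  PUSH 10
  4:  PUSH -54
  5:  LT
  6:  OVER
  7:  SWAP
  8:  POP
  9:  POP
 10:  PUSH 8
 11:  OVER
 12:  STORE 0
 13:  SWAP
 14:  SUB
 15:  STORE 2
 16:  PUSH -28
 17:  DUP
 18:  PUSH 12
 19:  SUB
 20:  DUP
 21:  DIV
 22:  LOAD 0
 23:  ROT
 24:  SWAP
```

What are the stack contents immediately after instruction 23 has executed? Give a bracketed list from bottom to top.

[1, 9, -28]

PUSH -9  : -9
NEG      : 9
PUSH 10  : 9 10
PUSH -54 : 9 10 -54
LT       : 9 0
OVER     : 9 0 9
SWAP     : 9 9 0
POP      : 9 9
POP      : 9
PUSH 8   : 9 8
OVER     : 9 8 9
STORE 0  : 9 8
SWAP     : 8 9
SUB      : -1
STORE 2  : (empty)
PUSH -28 : -28
DUP      : -28 -28
PUSH 12  : -28 -28 12
SUB      : -28 -40
DUP      : -28 -40 -40
DIV      : -28 1
LOAD 0   : -28 1 9
ROT      : 1 9 -28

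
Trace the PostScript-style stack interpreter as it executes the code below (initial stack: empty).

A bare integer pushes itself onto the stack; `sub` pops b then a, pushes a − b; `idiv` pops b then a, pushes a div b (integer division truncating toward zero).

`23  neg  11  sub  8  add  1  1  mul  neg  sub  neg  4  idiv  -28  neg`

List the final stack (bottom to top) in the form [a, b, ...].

23   : 23
neg  : -23
11   : -23 11
sub  : -34
8    : -34 8
add  : -26
1    : -26 1
1    : -26 1 1
mul  : -26 1
neg  : -26 -1
sub  : -25
neg  : 25
4    : 25 4
idiv : 6
-28  : 6 -28
neg  : 6 28

[6, 28]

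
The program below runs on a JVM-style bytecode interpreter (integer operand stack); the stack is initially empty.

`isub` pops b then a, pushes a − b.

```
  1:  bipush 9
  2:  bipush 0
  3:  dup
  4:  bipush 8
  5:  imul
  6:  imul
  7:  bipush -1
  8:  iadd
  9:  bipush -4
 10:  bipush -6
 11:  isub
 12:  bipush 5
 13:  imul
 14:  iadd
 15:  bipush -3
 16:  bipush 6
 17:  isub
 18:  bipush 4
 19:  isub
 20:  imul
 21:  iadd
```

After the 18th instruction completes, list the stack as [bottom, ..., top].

bipush 9  -> 9
bipush 0  -> 9 0
dup       -> 9 0 0
bipush 8  -> 9 0 0 8
imul      -> 9 0 0
imul      -> 9 0
bipush -1 -> 9 0 -1
iadd      -> 9 -1
bipush -4 -> 9 -1 -4
bipush -6 -> 9 -1 -4 -6
isub      -> 9 -1 2
bipush 5  -> 9 -1 2 5
imul      -> 9 -1 10
iadd      -> 9 9
bipush -3 -> 9 9 -3
bipush 6  -> 9 9 -3 6
isub      -> 9 9 -9
bipush 4  -> 9 9 -9 4

[9, 9, -9, 4]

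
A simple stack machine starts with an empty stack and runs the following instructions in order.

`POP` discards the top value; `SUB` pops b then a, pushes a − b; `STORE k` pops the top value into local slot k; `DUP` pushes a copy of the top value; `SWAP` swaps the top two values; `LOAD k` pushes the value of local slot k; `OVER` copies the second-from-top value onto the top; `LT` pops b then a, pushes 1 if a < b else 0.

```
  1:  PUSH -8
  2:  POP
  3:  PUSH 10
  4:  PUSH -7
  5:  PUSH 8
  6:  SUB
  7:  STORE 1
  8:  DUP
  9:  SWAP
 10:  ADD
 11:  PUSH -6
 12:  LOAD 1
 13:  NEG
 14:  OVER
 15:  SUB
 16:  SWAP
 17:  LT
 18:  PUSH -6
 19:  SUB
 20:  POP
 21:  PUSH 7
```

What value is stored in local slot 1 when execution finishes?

PUSH -8 -> -8
POP     -> (empty)
PUSH 10 -> 10
PUSH -7 -> 10 -7
PUSH 8  -> 10 -7 8
SUB     -> 10 -15
STORE 1 -> 10
DUP     -> 10 10
SWAP    -> 10 10
ADD     -> 20
PUSH -6 -> 20 -6
LOAD 1  -> 20 -6 -15
NEG     -> 20 -6 15
OVER    -> 20 -6 15 -6
SUB     -> 20 -6 21
SWAP    -> 20 21 -6
LT      -> 20 0
PUSH -6 -> 20 0 -6
SUB     -> 20 6
POP     -> 20
PUSH 7  -> 20 7

-15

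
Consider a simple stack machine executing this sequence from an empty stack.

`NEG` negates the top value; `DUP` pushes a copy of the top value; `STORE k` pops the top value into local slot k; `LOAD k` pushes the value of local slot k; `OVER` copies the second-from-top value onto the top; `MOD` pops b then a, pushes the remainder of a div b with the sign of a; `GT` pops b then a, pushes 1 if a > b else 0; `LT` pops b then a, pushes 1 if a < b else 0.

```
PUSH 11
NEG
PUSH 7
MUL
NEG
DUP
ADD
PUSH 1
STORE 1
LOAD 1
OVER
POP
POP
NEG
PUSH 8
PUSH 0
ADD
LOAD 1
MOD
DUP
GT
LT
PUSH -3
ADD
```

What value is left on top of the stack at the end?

-2

PUSH 11 : [11]
NEG     : [-11]
PUSH 7  : [-11, 7]
MUL     : [-77]
NEG     : [77]
DUP     : [77, 77]
ADD     : [154]
PUSH 1  : [154, 1]
STORE 1 : [154]
LOAD 1  : [154, 1]
OVER    : [154, 1, 154]
POP     : [154, 1]
POP     : [154]
NEG     : [-154]
PUSH 8  : [-154, 8]
PUSH 0  : [-154, 8, 0]
ADD     : [-154, 8]
LOAD 1  : [-154, 8, 1]
MOD     : [-154, 0]
DUP     : [-154, 0, 0]
GT      : [-154, 0]
LT      : [1]
PUSH -3 : [1, -3]
ADD     : [-2]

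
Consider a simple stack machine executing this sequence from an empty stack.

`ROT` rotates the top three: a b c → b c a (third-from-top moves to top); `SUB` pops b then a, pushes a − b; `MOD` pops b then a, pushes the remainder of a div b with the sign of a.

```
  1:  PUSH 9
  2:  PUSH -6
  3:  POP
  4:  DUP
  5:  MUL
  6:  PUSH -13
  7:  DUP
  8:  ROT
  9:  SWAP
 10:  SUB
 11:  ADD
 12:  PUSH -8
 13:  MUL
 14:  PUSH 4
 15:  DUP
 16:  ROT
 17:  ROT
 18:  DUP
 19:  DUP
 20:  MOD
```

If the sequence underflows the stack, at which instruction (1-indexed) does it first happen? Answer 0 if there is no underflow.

PUSH 9   → 9
PUSH -6  → 9 -6
POP      → 9
DUP      → 9 9
MUL      → 81
PUSH -13 → 81 -13
DUP      → 81 -13 -13
ROT      → -13 -13 81
SWAP     → -13 81 -13
SUB      → -13 94
ADD      → 81
PUSH -8  → 81 -8
MUL      → -648
PUSH 4   → -648 4
DUP      → -648 4 4
ROT      → 4 4 -648
ROT      → 4 -648 4
DUP      → 4 -648 4 4
DUP      → 4 -648 4 4 4
MOD      → 4 -648 4 0

0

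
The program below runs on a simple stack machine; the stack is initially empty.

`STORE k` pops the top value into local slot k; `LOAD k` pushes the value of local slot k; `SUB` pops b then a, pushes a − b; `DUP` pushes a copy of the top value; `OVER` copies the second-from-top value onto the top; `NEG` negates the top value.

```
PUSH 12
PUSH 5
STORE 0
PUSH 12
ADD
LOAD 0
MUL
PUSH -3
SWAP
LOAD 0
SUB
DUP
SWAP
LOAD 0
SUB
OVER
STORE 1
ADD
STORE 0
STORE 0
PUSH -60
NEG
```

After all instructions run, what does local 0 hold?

-3

PUSH 12  : 12
PUSH 5   : 12 5
STORE 0  : 12
PUSH 12  : 12 12
ADD      : 24
LOAD 0   : 24 5
MUL      : 120
PUSH -3  : 120 -3
SWAP     : -3 120
LOAD 0   : -3 120 5
SUB      : -3 115
DUP      : -3 115 115
SWAP     : -3 115 115
LOAD 0   : -3 115 115 5
SUB      : -3 115 110
OVER     : -3 115 110 115
STORE 1  : -3 115 110
ADD      : -3 225
STORE 0  : -3
STORE 0  : (empty)
PUSH -60 : -60
NEG      : 60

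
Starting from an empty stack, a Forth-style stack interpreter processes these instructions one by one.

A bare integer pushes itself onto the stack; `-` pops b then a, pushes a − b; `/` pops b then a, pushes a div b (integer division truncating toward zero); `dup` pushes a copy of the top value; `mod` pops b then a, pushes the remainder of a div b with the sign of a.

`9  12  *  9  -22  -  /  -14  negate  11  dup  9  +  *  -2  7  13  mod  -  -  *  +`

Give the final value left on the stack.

3209

9      → [9]
12     → [9, 12]
*      → [108]
9      → [108, 9]
-22    → [108, 9, -22]
-      → [108, 31]
/      → [3]
-14    → [3, -14]
negate → [3, 14]
11     → [3, 14, 11]
dup    → [3, 14, 11, 11]
9      → [3, 14, 11, 11, 9]
+      → [3, 14, 11, 20]
*      → [3, 14, 220]
-2     → [3, 14, 220, -2]
7      → [3, 14, 220, -2, 7]
13     → [3, 14, 220, -2, 7, 13]
mod    → [3, 14, 220, -2, 7]
-      → [3, 14, 220, -9]
-      → [3, 14, 229]
*      → [3, 3206]
+      → [3209]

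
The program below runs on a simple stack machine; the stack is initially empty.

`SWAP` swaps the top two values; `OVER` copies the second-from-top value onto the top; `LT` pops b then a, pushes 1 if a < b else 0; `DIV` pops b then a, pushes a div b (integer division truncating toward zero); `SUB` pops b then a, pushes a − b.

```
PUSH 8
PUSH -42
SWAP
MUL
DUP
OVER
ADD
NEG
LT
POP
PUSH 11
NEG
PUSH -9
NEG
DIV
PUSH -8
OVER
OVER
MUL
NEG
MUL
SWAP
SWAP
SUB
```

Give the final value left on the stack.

-65

PUSH 8   -> 8
PUSH -42 -> 8 -42
SWAP     -> -42 8
MUL      -> -336
DUP      -> -336 -336
OVER     -> -336 -336 -336
ADD      -> -336 -672
NEG      -> -336 672
LT       -> 1
POP      -> (empty)
PUSH 11  -> 11
NEG      -> -11
PUSH -9  -> -11 -9
NEG      -> -11 9
DIV      -> -1
PUSH -8  -> -1 -8
OVER     -> -1 -8 -1
OVER     -> -1 -8 -1 -8
MUL      -> -1 -8 8
NEG      -> -1 -8 -8
MUL      -> -1 64
SWAP     -> 64 -1
SWAP     -> -1 64
SUB      -> -65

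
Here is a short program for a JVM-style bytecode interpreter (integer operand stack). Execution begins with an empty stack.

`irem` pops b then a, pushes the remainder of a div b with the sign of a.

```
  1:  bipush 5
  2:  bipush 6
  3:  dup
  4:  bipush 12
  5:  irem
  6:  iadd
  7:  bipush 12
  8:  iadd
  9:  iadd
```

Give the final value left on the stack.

29

bipush 5  → [5]
bipush 6  → [5, 6]
dup       → [5, 6, 6]
bipush 12 → [5, 6, 6, 12]
irem      → [5, 6, 6]
iadd      → [5, 12]
bipush 12 → [5, 12, 12]
iadd      → [5, 24]
iadd      → [29]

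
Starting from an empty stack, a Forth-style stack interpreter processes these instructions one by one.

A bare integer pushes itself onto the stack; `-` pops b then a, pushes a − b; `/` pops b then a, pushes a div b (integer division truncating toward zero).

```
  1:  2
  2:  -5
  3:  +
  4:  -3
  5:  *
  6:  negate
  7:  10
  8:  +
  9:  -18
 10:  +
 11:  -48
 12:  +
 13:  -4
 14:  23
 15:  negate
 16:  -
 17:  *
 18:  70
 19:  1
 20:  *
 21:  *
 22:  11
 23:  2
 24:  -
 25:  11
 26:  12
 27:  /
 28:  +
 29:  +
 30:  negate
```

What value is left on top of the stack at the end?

2      → 2
-5     → 2 -5
+      → -3
-3     → -3 -3
*      → 9
negate → -9
10     → -9 10
+      → 1
-18    → 1 -18
+      → -17
-48    → -17 -48
+      → -65
-4     → -65 -4
23     → -65 -4 23
negate → -65 -4 -23
-      → -65 19
*      → -1235
70     → -1235 70
1      → -1235 70 1
*      → -1235 70
*      → -86450
11     → -86450 11
2      → -86450 11 2
-      → -86450 9
11     → -86450 9 11
12     → -86450 9 11 12
/      → -86450 9 0
+      → -86450 9
+      → -86441
negate → 86441

86441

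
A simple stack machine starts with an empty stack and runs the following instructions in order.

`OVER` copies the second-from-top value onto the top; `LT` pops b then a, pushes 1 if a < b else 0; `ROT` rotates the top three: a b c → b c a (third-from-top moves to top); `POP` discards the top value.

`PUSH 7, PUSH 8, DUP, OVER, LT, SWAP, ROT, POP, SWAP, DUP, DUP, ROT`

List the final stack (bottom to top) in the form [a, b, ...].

PUSH 7 → [7]
PUSH 8 → [7, 8]
DUP    → [7, 8, 8]
OVER   → [7, 8, 8, 8]
LT     → [7, 8, 0]
SWAP   → [7, 0, 8]
ROT    → [0, 8, 7]
POP    → [0, 8]
SWAP   → [8, 0]
DUP    → [8, 0, 0]
DUP    → [8, 0, 0, 0]
ROT    → [8, 0, 0, 0]

[8, 0, 0, 0]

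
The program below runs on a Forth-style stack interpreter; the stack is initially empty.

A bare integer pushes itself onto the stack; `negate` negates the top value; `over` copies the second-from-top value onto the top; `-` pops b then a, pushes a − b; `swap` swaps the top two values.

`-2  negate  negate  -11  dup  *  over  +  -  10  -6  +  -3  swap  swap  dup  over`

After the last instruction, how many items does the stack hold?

-2     : [-2]
negate : [2]
negate : [-2]
-11    : [-2, -11]
dup    : [-2, -11, -11]
*      : [-2, 121]
over   : [-2, 121, -2]
+      : [-2, 119]
-      : [-121]
10     : [-121, 10]
-6     : [-121, 10, -6]
+      : [-121, 4]
-3     : [-121, 4, -3]
swap   : [-121, -3, 4]
swap   : [-121, 4, -3]
dup    : [-121, 4, -3, -3]
over   : [-121, 4, -3, -3, -3]

5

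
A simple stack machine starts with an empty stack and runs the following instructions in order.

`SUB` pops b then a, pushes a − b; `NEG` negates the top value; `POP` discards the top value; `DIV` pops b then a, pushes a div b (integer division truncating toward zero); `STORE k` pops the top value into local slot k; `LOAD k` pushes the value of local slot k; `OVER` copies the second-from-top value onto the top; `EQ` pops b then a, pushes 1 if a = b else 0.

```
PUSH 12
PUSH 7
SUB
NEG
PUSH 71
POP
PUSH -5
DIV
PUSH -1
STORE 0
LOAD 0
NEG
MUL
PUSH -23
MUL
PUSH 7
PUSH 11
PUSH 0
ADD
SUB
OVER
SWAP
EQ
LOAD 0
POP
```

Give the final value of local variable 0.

-1

PUSH 12  : [12]
PUSH 7   : [12, 7]
SUB      : [5]
NEG      : [-5]
PUSH 71  : [-5, 71]
POP      : [-5]
PUSH -5  : [-5, -5]
DIV      : [1]
PUSH -1  : [1, -1]
STORE 0  : [1]
LOAD 0   : [1, -1]
NEG      : [1, 1]
MUL      : [1]
PUSH -23 : [1, -23]
MUL      : [-23]
PUSH 7   : [-23, 7]
PUSH 11  : [-23, 7, 11]
PUSH 0   : [-23, 7, 11, 0]
ADD      : [-23, 7, 11]
SUB      : [-23, -4]
OVER     : [-23, -4, -23]
SWAP     : [-23, -23, -4]
EQ       : [-23, 0]
LOAD 0   : [-23, 0, -1]
POP      : [-23, 0]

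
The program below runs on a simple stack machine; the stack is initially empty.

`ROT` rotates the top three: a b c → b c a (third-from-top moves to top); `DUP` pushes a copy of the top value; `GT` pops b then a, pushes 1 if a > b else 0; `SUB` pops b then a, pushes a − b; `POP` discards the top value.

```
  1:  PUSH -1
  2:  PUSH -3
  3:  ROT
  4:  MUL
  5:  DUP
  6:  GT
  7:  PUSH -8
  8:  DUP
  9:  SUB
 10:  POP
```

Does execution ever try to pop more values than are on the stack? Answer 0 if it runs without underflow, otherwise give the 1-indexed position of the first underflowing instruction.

3

PUSH -1 : [-1]
PUSH -3 : [-1, -3]
ROT  — needs 3 operands, stack has 2 → underflow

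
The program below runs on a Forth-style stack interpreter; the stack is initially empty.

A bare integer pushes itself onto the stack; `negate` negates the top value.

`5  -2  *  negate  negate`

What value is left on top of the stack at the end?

-10

5      : 5
-2     : 5 -2
*      : -10
negate : 10
negate : -10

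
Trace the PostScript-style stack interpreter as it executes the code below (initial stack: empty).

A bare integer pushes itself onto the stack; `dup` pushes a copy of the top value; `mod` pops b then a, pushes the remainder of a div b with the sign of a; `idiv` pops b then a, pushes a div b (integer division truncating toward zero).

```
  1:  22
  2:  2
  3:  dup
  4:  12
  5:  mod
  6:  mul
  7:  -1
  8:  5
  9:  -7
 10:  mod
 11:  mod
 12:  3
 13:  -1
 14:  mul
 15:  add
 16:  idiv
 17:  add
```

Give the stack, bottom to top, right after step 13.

[22, 4, -1, 3, -1]

22  : [22]
2   : [22, 2]
dup : [22, 2, 2]
12  : [22, 2, 2, 12]
mod : [22, 2, 2]
mul : [22, 4]
-1  : [22, 4, -1]
5   : [22, 4, -1, 5]
-7  : [22, 4, -1, 5, -7]
mod : [22, 4, -1, 5]
mod : [22, 4, -1]
3   : [22, 4, -1, 3]
-1  : [22, 4, -1, 3, -1]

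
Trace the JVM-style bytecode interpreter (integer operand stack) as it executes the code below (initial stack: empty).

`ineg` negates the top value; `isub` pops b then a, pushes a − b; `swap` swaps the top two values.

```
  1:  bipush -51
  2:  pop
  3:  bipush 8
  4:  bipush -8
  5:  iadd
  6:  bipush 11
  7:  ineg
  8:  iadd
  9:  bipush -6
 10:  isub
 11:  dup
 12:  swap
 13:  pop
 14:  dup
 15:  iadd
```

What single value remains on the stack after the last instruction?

bipush -51 → [-51]
pop        → []
bipush 8   → [8]
bipush -8  → [8, -8]
iadd       → [0]
bipush 11  → [0, 11]
ineg       → [0, -11]
iadd       → [-11]
bipush -6  → [-11, -6]
isub       → [-5]
dup        → [-5, -5]
swap       → [-5, -5]
pop        → [-5]
dup        → [-5, -5]
iadd       → [-10]

-10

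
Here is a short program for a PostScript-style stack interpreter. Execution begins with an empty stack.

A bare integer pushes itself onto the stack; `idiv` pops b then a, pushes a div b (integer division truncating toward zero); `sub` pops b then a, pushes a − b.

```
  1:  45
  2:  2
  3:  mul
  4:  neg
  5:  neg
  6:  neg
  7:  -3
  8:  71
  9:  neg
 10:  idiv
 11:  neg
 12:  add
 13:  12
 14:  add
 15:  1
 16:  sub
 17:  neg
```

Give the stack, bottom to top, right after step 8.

45  → [45]
2   → [45, 2]
mul → [90]
neg → [-90]
neg → [90]
neg → [-90]
-3  → [-90, -3]
71  → [-90, -3, 71]

[-90, -3, 71]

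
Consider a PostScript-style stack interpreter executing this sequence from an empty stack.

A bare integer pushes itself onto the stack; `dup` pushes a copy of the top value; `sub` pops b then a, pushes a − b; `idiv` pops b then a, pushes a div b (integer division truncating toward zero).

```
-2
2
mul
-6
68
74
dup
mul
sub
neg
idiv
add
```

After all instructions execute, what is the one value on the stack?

-4

-2   -> [-2]
2    -> [-2, 2]
mul  -> [-4]
-6   -> [-4, -6]
68   -> [-4, -6, 68]
74   -> [-4, -6, 68, 74]
dup  -> [-4, -6, 68, 74, 74]
mul  -> [-4, -6, 68, 5476]
sub  -> [-4, -6, -5408]
neg  -> [-4, -6, 5408]
idiv -> [-4, 0]
add  -> [-4]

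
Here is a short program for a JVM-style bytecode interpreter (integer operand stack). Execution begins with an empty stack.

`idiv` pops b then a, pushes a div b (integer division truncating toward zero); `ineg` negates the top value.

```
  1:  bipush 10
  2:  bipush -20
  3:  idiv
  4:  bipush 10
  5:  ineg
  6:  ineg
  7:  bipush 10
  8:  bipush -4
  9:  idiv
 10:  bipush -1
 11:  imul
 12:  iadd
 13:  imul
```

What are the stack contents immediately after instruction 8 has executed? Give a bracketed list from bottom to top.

bipush 10  → [10]
bipush -20 → [10, -20]
idiv       → [0]
bipush 10  → [0, 10]
ineg       → [0, -10]
ineg       → [0, 10]
bipush 10  → [0, 10, 10]
bipush -4  → [0, 10, 10, -4]

[0, 10, 10, -4]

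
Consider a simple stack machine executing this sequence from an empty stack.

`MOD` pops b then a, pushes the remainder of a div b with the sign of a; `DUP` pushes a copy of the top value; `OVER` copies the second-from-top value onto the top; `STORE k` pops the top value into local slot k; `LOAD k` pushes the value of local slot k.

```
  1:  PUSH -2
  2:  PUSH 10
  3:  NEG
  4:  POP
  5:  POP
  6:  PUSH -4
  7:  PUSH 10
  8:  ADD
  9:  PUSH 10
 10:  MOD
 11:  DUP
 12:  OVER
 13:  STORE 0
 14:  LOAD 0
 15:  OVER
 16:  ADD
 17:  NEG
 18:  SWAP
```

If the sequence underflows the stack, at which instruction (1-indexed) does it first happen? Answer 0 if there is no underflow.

0

PUSH -2 → -2
PUSH 10 → -2 10
NEG     → -2 -10
POP     → -2
POP     → (empty)
PUSH -4 → -4
PUSH 10 → -4 10
ADD     → 6
PUSH 10 → 6 10
MOD     → 6
DUP     → 6 6
OVER    → 6 6 6
STORE 0 → 6 6
LOAD 0  → 6 6 6
OVER    → 6 6 6 6
ADD     → 6 6 12
NEG     → 6 6 -12
SWAP    → 6 -12 6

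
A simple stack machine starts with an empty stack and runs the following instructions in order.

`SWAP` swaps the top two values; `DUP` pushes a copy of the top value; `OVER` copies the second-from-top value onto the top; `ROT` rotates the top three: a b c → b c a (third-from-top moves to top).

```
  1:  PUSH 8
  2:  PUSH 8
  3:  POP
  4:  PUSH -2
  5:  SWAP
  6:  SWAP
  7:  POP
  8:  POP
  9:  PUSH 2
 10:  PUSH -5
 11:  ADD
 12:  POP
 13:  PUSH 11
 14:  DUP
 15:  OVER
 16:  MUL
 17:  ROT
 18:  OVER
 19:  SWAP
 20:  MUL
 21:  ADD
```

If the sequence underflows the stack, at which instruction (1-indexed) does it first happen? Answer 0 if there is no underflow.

PUSH 8  → [8]
PUSH 8  → [8, 8]
POP     → [8]
PUSH -2 → [8, -2]
SWAP    → [-2, 8]
SWAP    → [8, -2]
POP     → [8]
POP     → []
PUSH 2  → [2]
PUSH -5 → [2, -5]
ADD     → [-3]
POP     → []
PUSH 11 → [11]
DUP     → [11, 11]
OVER    → [11, 11, 11]
MUL     → [11, 121]
ROT  — needs 3 operands, stack has 2 → underflow

17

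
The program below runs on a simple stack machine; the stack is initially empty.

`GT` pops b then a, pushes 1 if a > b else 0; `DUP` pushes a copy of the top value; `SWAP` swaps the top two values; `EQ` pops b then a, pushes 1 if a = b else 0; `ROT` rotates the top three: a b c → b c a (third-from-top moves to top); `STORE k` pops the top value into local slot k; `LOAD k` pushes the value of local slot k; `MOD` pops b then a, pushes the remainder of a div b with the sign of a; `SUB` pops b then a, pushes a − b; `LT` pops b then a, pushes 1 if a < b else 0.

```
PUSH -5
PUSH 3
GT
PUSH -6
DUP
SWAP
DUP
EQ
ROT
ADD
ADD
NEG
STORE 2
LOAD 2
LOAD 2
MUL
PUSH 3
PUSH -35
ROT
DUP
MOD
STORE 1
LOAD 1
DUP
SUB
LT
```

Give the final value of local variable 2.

PUSH -5  -> [-5]
PUSH 3   -> [-5, 3]
GT       -> [0]
PUSH -6  -> [0, -6]
DUP      -> [0, -6, -6]
SWAP     -> [0, -6, -6]
DUP      -> [0, -6, -6, -6]
EQ       -> [0, -6, 1]
ROT      -> [-6, 1, 0]
ADD      -> [-6, 1]
ADD      -> [-5]
NEG      -> [5]
STORE 2  -> []
LOAD 2   -> [5]
LOAD 2   -> [5, 5]
MUL      -> [25]
PUSH 3   -> [25, 3]
PUSH -35 -> [25, 3, -35]
ROT      -> [3, -35, 25]
DUP      -> [3, -35, 25, 25]
MOD      -> [3, -35, 0]
STORE 1  -> [3, -35]
LOAD 1   -> [3, -35, 0]
DUP      -> [3, -35, 0, 0]
SUB      -> [3, -35, 0]
LT       -> [3, 1]

5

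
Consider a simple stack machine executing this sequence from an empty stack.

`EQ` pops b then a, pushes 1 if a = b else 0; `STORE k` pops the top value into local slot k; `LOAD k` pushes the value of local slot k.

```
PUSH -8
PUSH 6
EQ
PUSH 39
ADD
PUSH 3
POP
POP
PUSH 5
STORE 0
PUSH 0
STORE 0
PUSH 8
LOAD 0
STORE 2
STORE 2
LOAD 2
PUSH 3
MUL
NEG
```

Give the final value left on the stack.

-24

PUSH -8 -> -8
PUSH 6  -> -8 6
EQ      -> 0
PUSH 39 -> 0 39
ADD     -> 39
PUSH 3  -> 39 3
POP     -> 39
POP     -> (empty)
PUSH 5  -> 5
STORE 0 -> (empty)
PUSH 0  -> 0
STORE 0 -> (empty)
PUSH 8  -> 8
LOAD 0  -> 8 0
STORE 2 -> 8
STORE 2 -> (empty)
LOAD 2  -> 8
PUSH 3  -> 8 3
MUL     -> 24
NEG     -> -24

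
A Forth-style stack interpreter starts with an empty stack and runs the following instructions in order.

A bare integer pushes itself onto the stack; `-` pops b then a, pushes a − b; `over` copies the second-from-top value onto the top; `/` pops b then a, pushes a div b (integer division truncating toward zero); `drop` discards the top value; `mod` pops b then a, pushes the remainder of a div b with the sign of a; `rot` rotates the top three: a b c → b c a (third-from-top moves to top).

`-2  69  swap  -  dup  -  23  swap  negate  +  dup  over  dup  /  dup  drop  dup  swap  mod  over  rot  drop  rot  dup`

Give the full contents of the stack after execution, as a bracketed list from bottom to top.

-2     : -2
69     : -2 69
swap   : 69 -2
-      : 71
dup    : 71 71
-      : 0
23     : 0 23
swap   : 23 0
negate : 23 0
+      : 23
dup    : 23 23
over   : 23 23 23
dup    : 23 23 23 23
/      : 23 23 1
dup    : 23 23 1 1
drop   : 23 23 1
dup    : 23 23 1 1
swap   : 23 23 1 1
mod    : 23 23 0
over   : 23 23 0 23
rot    : 23 0 23 23
drop   : 23 0 23
rot    : 0 23 23
dup    : 0 23 23 23

[0, 23, 23, 23]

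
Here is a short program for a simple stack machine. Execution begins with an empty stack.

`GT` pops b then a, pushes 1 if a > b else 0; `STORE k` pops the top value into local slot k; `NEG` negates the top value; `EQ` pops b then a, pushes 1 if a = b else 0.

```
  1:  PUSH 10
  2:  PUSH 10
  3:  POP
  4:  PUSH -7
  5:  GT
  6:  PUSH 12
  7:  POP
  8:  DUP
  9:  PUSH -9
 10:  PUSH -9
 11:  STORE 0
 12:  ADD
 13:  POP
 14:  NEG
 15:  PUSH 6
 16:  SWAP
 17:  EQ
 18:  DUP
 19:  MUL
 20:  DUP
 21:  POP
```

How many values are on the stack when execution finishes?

1

PUSH 10 : [10]
PUSH 10 : [10, 10]
POP     : [10]
PUSH -7 : [10, -7]
GT      : [1]
PUSH 12 : [1, 12]
POP     : [1]
DUP     : [1, 1]
PUSH -9 : [1, 1, -9]
PUSH -9 : [1, 1, -9, -9]
STORE 0 : [1, 1, -9]
ADD     : [1, -8]
POP     : [1]
NEG     : [-1]
PUSH 6  : [-1, 6]
SWAP    : [6, -1]
EQ      : [0]
DUP     : [0, 0]
MUL     : [0]
DUP     : [0, 0]
POP     : [0]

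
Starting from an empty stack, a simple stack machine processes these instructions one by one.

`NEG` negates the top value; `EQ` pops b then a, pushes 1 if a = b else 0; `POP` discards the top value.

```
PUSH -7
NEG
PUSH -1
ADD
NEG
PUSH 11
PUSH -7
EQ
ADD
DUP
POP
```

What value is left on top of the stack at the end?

PUSH -7 → [-7]
NEG     → [7]
PUSH -1 → [7, -1]
ADD     → [6]
NEG     → [-6]
PUSH 11 → [-6, 11]
PUSH -7 → [-6, 11, -7]
EQ      → [-6, 0]
ADD     → [-6]
DUP     → [-6, -6]
POP     → [-6]

-6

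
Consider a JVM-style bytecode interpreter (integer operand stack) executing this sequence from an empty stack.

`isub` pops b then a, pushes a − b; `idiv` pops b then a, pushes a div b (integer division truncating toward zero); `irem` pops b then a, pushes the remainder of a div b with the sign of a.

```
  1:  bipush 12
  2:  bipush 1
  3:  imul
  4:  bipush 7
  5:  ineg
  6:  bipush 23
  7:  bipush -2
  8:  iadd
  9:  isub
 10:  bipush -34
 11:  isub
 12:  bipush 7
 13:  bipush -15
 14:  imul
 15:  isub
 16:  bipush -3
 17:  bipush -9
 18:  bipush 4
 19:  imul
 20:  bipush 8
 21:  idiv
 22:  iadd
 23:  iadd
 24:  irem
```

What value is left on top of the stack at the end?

bipush 12  → 12
bipush 1   → 12 1
imul       → 12
bipush 7   → 12 7
ineg       → 12 -7
bipush 23  → 12 -7 23
bipush -2  → 12 -7 23 -2
iadd       → 12 -7 21
isub       → 12 -28
bipush -34 → 12 -28 -34
isub       → 12 6
bipush 7   → 12 6 7
bipush -15 → 12 6 7 -15
imul       → 12 6 -105
isub       → 12 111
bipush -3  → 12 111 -3
bipush -9  → 12 111 -3 -9
bipush 4   → 12 111 -3 -9 4
imul       → 12 111 -3 -36
bipush 8   → 12 111 -3 -36 8
idiv       → 12 111 -3 -4
iadd       → 12 111 -7
iadd       → 12 104
irem       → 12

12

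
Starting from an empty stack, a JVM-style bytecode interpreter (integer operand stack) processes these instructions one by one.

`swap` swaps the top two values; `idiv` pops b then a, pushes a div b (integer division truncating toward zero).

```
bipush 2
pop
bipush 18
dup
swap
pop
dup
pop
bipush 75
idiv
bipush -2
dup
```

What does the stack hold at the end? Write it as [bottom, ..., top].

bipush 2   [2]
pop        []
bipush 18  [18]
dup        [18, 18]
swap       [18, 18]
pop        [18]
dup        [18, 18]
pop        [18]
bipush 75  [18, 75]
idiv       [0]
bipush -2  [0, -2]
dup        [0, -2, -2]

[0, -2, -2]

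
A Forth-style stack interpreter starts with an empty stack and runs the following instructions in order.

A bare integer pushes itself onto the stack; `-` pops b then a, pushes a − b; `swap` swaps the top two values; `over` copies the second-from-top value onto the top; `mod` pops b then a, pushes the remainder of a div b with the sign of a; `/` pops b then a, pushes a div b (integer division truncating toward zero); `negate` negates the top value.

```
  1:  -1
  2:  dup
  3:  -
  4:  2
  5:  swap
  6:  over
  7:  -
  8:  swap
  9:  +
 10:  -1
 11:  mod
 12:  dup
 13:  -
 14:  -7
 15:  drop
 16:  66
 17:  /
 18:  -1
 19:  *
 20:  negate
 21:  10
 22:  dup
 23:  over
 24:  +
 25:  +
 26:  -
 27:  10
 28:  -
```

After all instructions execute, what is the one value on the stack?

-1     -> -1
dup    -> -1 -1
-      -> 0
2      -> 0 2
swap   -> 2 0
over   -> 2 0 2
-      -> 2 -2
swap   -> -2 2
+      -> 0
-1     -> 0 -1
mod    -> 0
dup    -> 0 0
-      -> 0
-7     -> 0 -7
drop   -> 0
66     -> 0 66
/      -> 0
-1     -> 0 -1
*      -> 0
negate -> 0
10     -> 0 10
dup    -> 0 10 10
over   -> 0 10 10 10
+      -> 0 10 20
+      -> 0 30
-      -> -30
10     -> -30 10
-      -> -40

-40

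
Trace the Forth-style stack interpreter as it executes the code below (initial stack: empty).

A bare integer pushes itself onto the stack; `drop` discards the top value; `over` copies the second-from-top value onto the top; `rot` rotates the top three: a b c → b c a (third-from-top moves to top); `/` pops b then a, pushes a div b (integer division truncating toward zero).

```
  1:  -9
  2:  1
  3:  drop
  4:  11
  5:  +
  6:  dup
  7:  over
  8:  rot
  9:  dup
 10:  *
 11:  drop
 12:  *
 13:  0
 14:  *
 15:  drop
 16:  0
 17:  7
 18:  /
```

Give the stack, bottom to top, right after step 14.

[0]

-9   → [-9]
1    → [-9, 1]
drop → [-9]
11   → [-9, 11]
+    → [2]
dup  → [2, 2]
over → [2, 2, 2]
rot  → [2, 2, 2]
dup  → [2, 2, 2, 2]
*    → [2, 2, 4]
drop → [2, 2]
*    → [4]
0    → [4, 0]
*    → [0]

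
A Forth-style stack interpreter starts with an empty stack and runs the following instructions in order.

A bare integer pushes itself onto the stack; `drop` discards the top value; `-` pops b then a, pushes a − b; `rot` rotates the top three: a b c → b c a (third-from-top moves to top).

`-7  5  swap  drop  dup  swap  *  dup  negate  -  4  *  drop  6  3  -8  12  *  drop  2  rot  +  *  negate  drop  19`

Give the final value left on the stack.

19

-7     -> [-7]
5      -> [-7, 5]
swap   -> [5, -7]
drop   -> [5]
dup    -> [5, 5]
swap   -> [5, 5]
*      -> [25]
dup    -> [25, 25]
negate -> [25, -25]
-      -> [50]
4      -> [50, 4]
*      -> [200]
drop   -> []
6      -> [6]
3      -> [6, 3]
-8     -> [6, 3, -8]
12     -> [6, 3, -8, 12]
*      -> [6, 3, -96]
drop   -> [6, 3]
2      -> [6, 3, 2]
rot    -> [3, 2, 6]
+      -> [3, 8]
*      -> [24]
negate -> [-24]
drop   -> []
19     -> [19]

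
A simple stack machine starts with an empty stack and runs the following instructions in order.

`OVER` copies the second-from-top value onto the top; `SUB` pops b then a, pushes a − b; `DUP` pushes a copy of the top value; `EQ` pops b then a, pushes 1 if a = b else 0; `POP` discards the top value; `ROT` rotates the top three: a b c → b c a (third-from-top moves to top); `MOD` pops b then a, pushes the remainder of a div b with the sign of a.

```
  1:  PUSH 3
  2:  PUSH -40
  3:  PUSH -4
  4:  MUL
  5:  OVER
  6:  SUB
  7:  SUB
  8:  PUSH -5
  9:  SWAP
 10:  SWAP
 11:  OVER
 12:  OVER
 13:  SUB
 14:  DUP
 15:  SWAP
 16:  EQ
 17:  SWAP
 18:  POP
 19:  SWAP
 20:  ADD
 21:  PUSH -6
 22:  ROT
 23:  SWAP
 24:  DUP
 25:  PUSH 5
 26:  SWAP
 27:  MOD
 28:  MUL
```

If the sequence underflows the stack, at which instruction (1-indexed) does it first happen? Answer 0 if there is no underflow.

PUSH 3   : [3]
PUSH -40 : [3, -40]
PUSH -4  : [3, -40, -4]
MUL      : [3, 160]
OVER     : [3, 160, 3]
SUB      : [3, 157]
SUB      : [-154]
PUSH -5  : [-154, -5]
SWAP     : [-5, -154]
SWAP     : [-154, -5]
OVER     : [-154, -5, -154]
OVER     : [-154, -5, -154, -5]
SUB      : [-154, -5, -149]
DUP      : [-154, -5, -149, -149]
SWAP     : [-154, -5, -149, -149]
EQ       : [-154, -5, 1]
SWAP     : [-154, 1, -5]
POP      : [-154, 1]
SWAP     : [1, -154]
ADD      : [-153]
PUSH -6  : [-153, -6]
ROT  — needs 3 operands, stack has 2 → underflow

22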